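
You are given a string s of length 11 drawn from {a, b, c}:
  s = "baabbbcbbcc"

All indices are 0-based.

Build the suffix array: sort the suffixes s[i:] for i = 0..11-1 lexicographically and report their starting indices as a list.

rank→(start, suffix):
  0 → (1, 'aabbbcbbcc')
  1 → (2, 'abbbcbbcc')
  2 → (0, 'baabbbcbbcc')
  3 → (3, 'bbbcbbcc')
  4 → (4, 'bbcbbcc')
  5 → (7, 'bbcc')
  6 → (5, 'bcbbcc')
  7 → (8, 'bcc')
  8 → (10, 'c')
  9 → (6, 'cbbcc')
  10 → (9, 'cc')

[1, 2, 0, 3, 4, 7, 5, 8, 10, 6, 9]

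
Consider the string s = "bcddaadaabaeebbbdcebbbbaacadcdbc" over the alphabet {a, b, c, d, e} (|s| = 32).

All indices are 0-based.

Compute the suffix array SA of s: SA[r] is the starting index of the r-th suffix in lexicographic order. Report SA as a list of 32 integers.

rank→(start, suffix):
  0 → (7, 'aabaeebbbdcebbbbaacadcdbc')
  1 → (23, 'aacadcdbc')
  2 → (4, 'aadaabaeebbbdcebbbbaacadcdbc')
  3 → (8, 'abaeebbbdcebbbbaacadcdbc')
  4 → (24, 'acadcdbc')
  5 → (5, 'adaabaeebbbdcebbbbaacadcdbc')
  6 → (26, 'adcdbc')
  7 → (10, 'aeebbbdcebbbbaacadcdbc')
  8 → (22, 'baacadcdbc')
  9 → (9, 'baeebbbdcebbbbaacadcdbc')
  10 → (21, 'bbaacadcdbc')
  11 → (20, 'bbbaacadcdbc')
  12 → (19, 'bbbbaacadcdbc')
  13 → (13, 'bbbdcebbbbaacadcdbc')
  14 → (14, 'bbdcebbbbaacadcdbc')
  15 → (30, 'bc')
  16 → (0, 'bcddaadaabaeebbbdcebbbbaacadcdbc')
  17 → (15, 'bdcebbbbaacadcdbc')
  18 → (31, 'c')
  19 → (25, 'cadcdbc')
  20 → (28, 'cdbc')
  21 → (1, 'cddaadaabaeebbbdcebbbbaacadcdbc')
  22 → (17, 'cebbbbaacadcdbc')
  23 → (6, 'daabaeebbbdcebbbbaacadcdbc')
  24 → (3, 'daadaabaeebbbdcebbbbaacadcdbc')
  25 → (29, 'dbc')
  26 → (27, 'dcdbc')
  27 → (16, 'dcebbbbaacadcdbc')
  28 → (2, 'ddaadaabaeebbbdcebbbbaacadcdbc')
  29 → (18, 'ebbbbaacadcdbc')
  30 → (12, 'ebbbdcebbbbaacadcdbc')
  31 → (11, 'eebbbdcebbbbaacadcdbc')

[7, 23, 4, 8, 24, 5, 26, 10, 22, 9, 21, 20, 19, 13, 14, 30, 0, 15, 31, 25, 28, 1, 17, 6, 3, 29, 27, 16, 2, 18, 12, 11]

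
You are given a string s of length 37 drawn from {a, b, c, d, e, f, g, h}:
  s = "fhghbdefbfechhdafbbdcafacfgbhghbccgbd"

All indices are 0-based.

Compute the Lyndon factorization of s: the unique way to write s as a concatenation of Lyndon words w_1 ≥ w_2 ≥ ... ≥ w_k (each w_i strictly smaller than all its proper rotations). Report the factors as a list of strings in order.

["fhgh", "bdefbfechhd", "afbbdc", "af", "acfgbhghbccgbd"]

emit factor 1: 'fhgh' (i=0, period=4)
emit factor 2: 'bdefbfechhd' (i=4, period=11)
emit factor 3: 'afbbdc' (i=15, period=6)
emit factor 4: 'af' (i=21, period=2)
emit factor 5: 'acfgbhghbccgbd' (i=23, period=14)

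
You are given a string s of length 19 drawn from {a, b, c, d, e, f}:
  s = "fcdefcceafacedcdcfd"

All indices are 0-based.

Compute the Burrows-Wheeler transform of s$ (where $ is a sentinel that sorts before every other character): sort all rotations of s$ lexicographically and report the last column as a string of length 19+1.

dfefdfcadfeccccdae$c

rank  rotation              last
    0  $fcdefcceafacedcdcfd  d
    1  acedcdcfd$fcdefcceaf  f
    2  afacedcdcfd$fcdefcce  e
    3  cceafacedcdcfd$fcdef  f
    4  cdcfd$fcdefcceafaced  d
    5  cdefcceafacedcdcfd$f  f
    6  ceafacedcdcfd$fcdefc  c
    7  cedcdcfd$fcdefcceafa  a
    8  cfd$fcdefcceafacedcd  d
    9  d$fcdefcceafacedcdcf  f
   10  dcdcfd$fcdefcceaface  e
   11  dcfd$fcdefcceafacedc  c
   12  defcceafacedcdcfd$fc  c
   13  eafacedcdcfd$fcdefcc  c
   14  edcdcfd$fcdefcceafac  c
   15  efcceafacedcdcfd$fcd  d
   16  facedcdcfd$fcdefccea  a
   17  fcceafacedcdcfd$fcde  e
   18  fcdefcceafacedcdcfd$  $
   19  fd$fcdefcceafacedcdc  c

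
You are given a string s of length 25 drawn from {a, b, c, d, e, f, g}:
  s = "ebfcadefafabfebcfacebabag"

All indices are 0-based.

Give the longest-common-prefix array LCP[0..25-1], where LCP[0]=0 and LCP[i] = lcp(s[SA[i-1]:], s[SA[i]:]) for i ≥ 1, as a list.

rank | idx | suffix
   0 |  21 | abag
   1 |  10 | abfebcfacebabag
   2 |  17 | acebabag
   3 |   4 | adefafabfebcfacebabag
   4 |   8 | afabfebcfacebabag
   5 |  23 | ag
   6 |  20 | babag
   7 |  22 | bag
   8 |  14 | bcfacebabag
   9 |   1 | bfcadefafabfebcfacebabag
  10 |  11 | bfebcfacebabag
  11 |   3 | cadefafabfebcfacebabag
  12 |  18 | cebabag
  13 |  15 | cfacebabag
  14 |   5 | defafabfebcfacebabag
  15 |  19 | ebabag
  16 |  13 | ebcfacebabag
  17 |   0 | ebfcadefafabfebcfacebabag
  18 |   6 | efafabfebcfacebabag
  19 |   9 | fabfebcfacebabag
  20 |  16 | facebabag
  21 |   7 | fafabfebcfacebabag
  22 |   2 | fcadefafabfebcfacebabag
  23 |  12 | febcfacebabag
  24 |  24 | g

SA = [21, 10, 17, 4, 8, 23, 20, 22, 14, 1, 11, 3, 18, 15, 5, 19, 13, 0, 6, 9, 16, 7, 2, 12, 24]
i: (SA[i-1],SA[i]) lcp shared
  1: (21,10) 2 'ab'
  2: (10,17) 1 'a'
  3: (17,4) 1 'a'
  4: (4,8) 1 'a'
  5: (8,23) 1 'a'
  6: (23,20) 0 ''
  7: (20,22) 2 'ba'
  8: (22,14) 1 'b'
  9: (14,1) 1 'b'
  10: (1,11) 2 'bf'
  11: (11,3) 0 ''
  12: (3,18) 1 'c'
  13: (18,15) 1 'c'
  14: (15,5) 0 ''
  15: (5,19) 0 ''
  16: (19,13) 2 'eb'
  17: (13,0) 2 'eb'
  18: (0,6) 1 'e'
  19: (6,9) 0 ''
  20: (9,16) 2 'fa'
  21: (16,7) 2 'fa'
  22: (7,2) 1 'f'
  23: (2,12) 1 'f'
  24: (12,24) 0 ''

[0, 2, 1, 1, 1, 1, 0, 2, 1, 1, 2, 0, 1, 1, 0, 0, 2, 2, 1, 0, 2, 2, 1, 1, 0]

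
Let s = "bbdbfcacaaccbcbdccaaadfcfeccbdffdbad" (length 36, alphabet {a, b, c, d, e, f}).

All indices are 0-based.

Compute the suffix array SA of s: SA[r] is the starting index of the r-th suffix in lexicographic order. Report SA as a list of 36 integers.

sorted suffixes:
  #0 SA[0]=18  'aaadfcfeccbdffdbad'
  #1 SA[1]=8  'aaccbcbdccaaadfcfeccbdffdbad'
  #2 SA[2]=19  'aadfcfeccbdffdbad'
  #3 SA[3]=6  'acaaccbcbdccaaadfcfeccbdffdbad'
  #4 SA[4]=9  'accbcbdccaaadfcfeccbdffdbad'
  #5 SA[5]=34  'ad'
  #6 SA[6]=20  'adfcfeccbdffdbad'
  #7 SA[7]=33  'bad'
  #8 SA[8]=0  'bbdbfcacaaccbcbdccaaadfcfeccbdffdbad'
  #9 SA[9]=12  'bcbdccaaadfcfeccbdffdbad'
  #10 SA[10]=1  'bdbfcacaaccbcbdccaaadfcfeccbdffdbad'
  #11 SA[11]=14  'bdccaaadfcfeccbdffdbad'
  #12 SA[12]=28  'bdffdbad'
  #13 SA[13]=3  'bfcacaaccbcbdccaaadfcfeccbdffdbad'
  #14 SA[14]=17  'caaadfcfeccbdffdbad'
  #15 SA[15]=7  'caaccbcbdccaaadfcfeccbdffdbad'
  #16 SA[16]=5  'cacaaccbcbdccaaadfcfeccbdffdbad'
  #17 SA[17]=11  'cbcbdccaaadfcfeccbdffdbad'
  #18 SA[18]=13  'cbdccaaadfcfeccbdffdbad'
  #19 SA[19]=27  'cbdffdbad'
  #20 SA[20]=16  'ccaaadfcfeccbdffdbad'
  #21 SA[21]=10  'ccbcbdccaaadfcfeccbdffdbad'
  #22 SA[22]=26  'ccbdffdbad'
  #23 SA[23]=23  'cfeccbdffdbad'
  #24 SA[24]=35  'd'
  #25 SA[25]=32  'dbad'
  #26 SA[26]=2  'dbfcacaaccbcbdccaaadfcfeccbdffdbad'
  #27 SA[27]=15  'dccaaadfcfeccbdffdbad'
  #28 SA[28]=21  'dfcfeccbdffdbad'
  #29 SA[29]=29  'dffdbad'
  #30 SA[30]=25  'eccbdffdbad'
  #31 SA[31]=4  'fcacaaccbcbdccaaadfcfeccbdffdbad'
  #32 SA[32]=22  'fcfeccbdffdbad'
  #33 SA[33]=31  'fdbad'
  #34 SA[34]=24  'feccbdffdbad'
  #35 SA[35]=30  'ffdbad'

[18, 8, 19, 6, 9, 34, 20, 33, 0, 12, 1, 14, 28, 3, 17, 7, 5, 11, 13, 27, 16, 10, 26, 23, 35, 32, 2, 15, 21, 29, 25, 4, 22, 31, 24, 30]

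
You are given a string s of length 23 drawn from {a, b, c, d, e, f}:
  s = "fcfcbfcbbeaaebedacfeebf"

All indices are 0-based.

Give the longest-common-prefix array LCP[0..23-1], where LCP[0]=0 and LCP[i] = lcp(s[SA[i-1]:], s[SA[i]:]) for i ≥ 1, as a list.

[0, 1, 1, 0, 1, 2, 1, 2, 0, 2, 1, 2, 0, 0, 1, 2, 1, 1, 0, 1, 3, 2, 1]

rank→(start, suffix):
  0 → (10, 'aaebedacfeebf')
  1 → (16, 'acfeebf')
  2 → (11, 'aebedacfeebf')
  3 → (7, 'bbeaaebedacfeebf')
  4 → (8, 'beaaebedacfeebf')
  5 → (13, 'bedacfeebf')
  6 → (21, 'bf')
  7 → (4, 'bfcbbeaaebedacfeebf')
  8 → (6, 'cbbeaaebedacfeebf')
  9 → (3, 'cbfcbbeaaebedacfeebf')
  10 → (1, 'cfcbfcbbeaaebedacfeebf')
  11 → (17, 'cfeebf')
  12 → (15, 'dacfeebf')
  13 → (9, 'eaaebedacfeebf')
  14 → (12, 'ebedacfeebf')
  15 → (20, 'ebf')
  16 → (14, 'edacfeebf')
  17 → (19, 'eebf')
  18 → (22, 'f')
  19 → (5, 'fcbbeaaebedacfeebf')
  20 → (2, 'fcbfcbbeaaebedacfeebf')
  21 → (0, 'fcfcbfcbbeaaebedacfeebf')
  22 → (18, 'feebf')

SA = [10, 16, 11, 7, 8, 13, 21, 4, 6, 3, 1, 17, 15, 9, 12, 20, 14, 19, 22, 5, 2, 0, 18]
rank  pair      lcp
   1  s[10:],s[16:]  1  'a'
   2  s[16:],s[11:]  1  'a'
   3  s[11:],s[7:]  0  ''
   4  s[7:],s[8:]  1  'b'
   5  s[8:],s[13:]  2  'be'
   6  s[13:],s[21:]  1  'b'
   7  s[21:],s[4:]  2  'bf'
   8  s[4:],s[6:]  0  ''
   9  s[6:],s[3:]  2  'cb'
  10  s[3:],s[1:]  1  'c'
  11  s[1:],s[17:]  2  'cf'
  12  s[17:],s[15:]  0  ''
  13  s[15:],s[9:]  0  ''
  14  s[9:],s[12:]  1  'e'
  15  s[12:],s[20:]  2  'eb'
  16  s[20:],s[14:]  1  'e'
  17  s[14:],s[19:]  1  'e'
  18  s[19:],s[22:]  0  ''
  19  s[22:],s[5:]  1  'f'
  20  s[5:],s[2:]  3  'fcb'
  21  s[2:],s[0:]  2  'fc'
  22  s[0:],s[18:]  1  'f'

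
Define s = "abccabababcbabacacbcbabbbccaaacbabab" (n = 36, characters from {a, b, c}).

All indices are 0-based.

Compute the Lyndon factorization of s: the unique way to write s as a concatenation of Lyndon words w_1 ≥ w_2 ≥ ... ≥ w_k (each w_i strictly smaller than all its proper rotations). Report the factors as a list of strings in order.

["abcc", "abababcbabacacbcbabbbcc", "aaacbabab"]

emit factor 1: 'abcc' (i=0, period=4)
emit factor 2: 'abababcbabacacbcbabbbcc' (i=4, period=23)
emit factor 3: 'aaacbabab' (i=27, period=9)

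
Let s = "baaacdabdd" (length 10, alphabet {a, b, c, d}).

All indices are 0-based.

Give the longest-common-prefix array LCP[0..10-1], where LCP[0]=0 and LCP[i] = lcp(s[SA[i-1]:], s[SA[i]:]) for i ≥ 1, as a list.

rank→(start, suffix):
  0 → (1, 'aaacdabdd')
  1 → (2, 'aacdabdd')
  2 → (6, 'abdd')
  3 → (3, 'acdabdd')
  4 → (0, 'baaacdabdd')
  5 → (7, 'bdd')
  6 → (4, 'cdabdd')
  7 → (9, 'd')
  8 → (5, 'dabdd')
  9 → (8, 'dd')

SA = [1, 2, 6, 3, 0, 7, 4, 9, 5, 8]
i: (SA[i-1],SA[i]) lcp shared
  1: (1,2) 2 'aa'
  2: (2,6) 1 'a'
  3: (6,3) 1 'a'
  4: (3,0) 0 ''
  5: (0,7) 1 'b'
  6: (7,4) 0 ''
  7: (4,9) 0 ''
  8: (9,5) 1 'd'
  9: (5,8) 1 'd'

[0, 2, 1, 1, 0, 1, 0, 0, 1, 1]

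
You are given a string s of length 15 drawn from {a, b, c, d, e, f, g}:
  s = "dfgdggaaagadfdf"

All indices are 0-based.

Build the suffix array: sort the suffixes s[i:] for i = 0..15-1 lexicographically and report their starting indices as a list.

sorted suffixes:
  #0 SA[0]=6  'aaagadfdf'
  #1 SA[1]=7  'aagadfdf'
  #2 SA[2]=10  'adfdf'
  #3 SA[3]=8  'agadfdf'
  #4 SA[4]=13  'df'
  #5 SA[5]=11  'dfdf'
  #6 SA[6]=0  'dfgdggaaagadfdf'
  #7 SA[7]=3  'dggaaagadfdf'
  #8 SA[8]=14  'f'
  #9 SA[9]=12  'fdf'
  #10 SA[10]=1  'fgdggaaagadfdf'
  #11 SA[11]=5  'gaaagadfdf'
  #12 SA[12]=9  'gadfdf'
  #13 SA[13]=2  'gdggaaagadfdf'
  #14 SA[14]=4  'ggaaagadfdf'

[6, 7, 10, 8, 13, 11, 0, 3, 14, 12, 1, 5, 9, 2, 4]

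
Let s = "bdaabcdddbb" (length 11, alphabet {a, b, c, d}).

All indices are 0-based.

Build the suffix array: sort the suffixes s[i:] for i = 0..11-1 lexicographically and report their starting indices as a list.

[2, 3, 10, 9, 4, 0, 5, 1, 8, 7, 6]

sorted suffixes:
  #0 SA[0]=2  'aabcdddbb'
  #1 SA[1]=3  'abcdddbb'
  #2 SA[2]=10  'b'
  #3 SA[3]=9  'bb'
  #4 SA[4]=4  'bcdddbb'
  #5 SA[5]=0  'bdaabcdddbb'
  #6 SA[6]=5  'cdddbb'
  #7 SA[7]=1  'daabcdddbb'
  #8 SA[8]=8  'dbb'
  #9 SA[9]=7  'ddbb'
  #10 SA[10]=6  'dddbb'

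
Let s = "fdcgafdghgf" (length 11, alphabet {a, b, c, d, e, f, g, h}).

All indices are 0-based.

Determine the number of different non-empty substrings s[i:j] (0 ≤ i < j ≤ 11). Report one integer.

sorted suffixes:
  #0 SA[0]=4  'afdghgf'
  #1 SA[1]=2  'cgafdghgf'
  #2 SA[2]=1  'dcgafdghgf'
  #3 SA[3]=6  'dghgf'
  #4 SA[4]=10  'f'
  #5 SA[5]=0  'fdcgafdghgf'
  #6 SA[6]=5  'fdghgf'
  #7 SA[7]=3  'gafdghgf'
  #8 SA[8]=9  'gf'
  #9 SA[9]=7  'ghgf'
  #10 SA[10]=8  'hgf'

SA = [4, 2, 1, 6, 10, 0, 5, 3, 9, 7, 8]
[i] adj suffixes → lcp
  [1] 4/2 → 0 ('')
  [2] 2/1 → 0 ('')
  [3] 1/6 → 1 ('d')
  [4] 6/10 → 0 ('')
  [5] 10/0 → 1 ('f')
  [6] 0/5 → 2 ('fd')
  [7] 5/3 → 0 ('')
  [8] 3/9 → 1 ('g')
  [9] 9/7 → 1 ('g')
  [10] 7/8 → 0 ('')

n(n+1)/2 = 11·12/2 = 66
Σ LCP = 0 + 0 + 0 + 1 + 0 + 1 + 2 + 0 + 1 + 1 + 0 = 6
distinct = 66 − 6 = 60

60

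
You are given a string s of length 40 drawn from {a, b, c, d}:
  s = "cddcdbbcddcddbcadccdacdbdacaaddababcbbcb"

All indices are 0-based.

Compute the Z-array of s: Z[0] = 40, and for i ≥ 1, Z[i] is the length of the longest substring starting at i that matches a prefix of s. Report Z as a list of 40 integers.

[40, 0, 0, 2, 0, 0, 0, 5, 0, 0, 3, 0, 0, 0, 1, 0, 0, 1, 2, 0, 0, 2, 0, 0, 0, 0, 1, 0, 0, 0, 0, 0, 0, 0, 0, 1, 0, 0, 1, 0]

Z[0]=40
i=1: outside box; Z[1]=0
i=2: outside box; Z[2]=0
i=3: outside box; Z[3]=2 scan→box=[3,5)
i=4: min(r-i=1, Z[1]=0)=0; Z[4]=0
i=5: outside box; Z[5]=0
i=6: outside box; Z[6]=0
i=7: outside box; Z[7]=5 scan→box=[7,12)
i=8: min(r-i=4, Z[1]=0)=0; Z[8]=0
i=9: min(r-i=3, Z[2]=0)=0; Z[9]=0
i=10: min(r-i=2, Z[3]=2)=2; Z[10]=3 scan→box=[10,13)
i=11: min(r-i=2, Z[1]=0)=0; Z[11]=0
i=12: min(r-i=1, Z[2]=0)=0; Z[12]=0
i=13: outside box; Z[13]=0
i=14: outside box; Z[14]=1 scan→box=[14,15)
i=15: outside box; Z[15]=0
i=16: outside box; Z[16]=0
i=17: outside box; Z[17]=1 scan→box=[17,18)
i=18: outside box; Z[18]=2 scan→box=[18,20)
i=19: min(r-i=1, Z[1]=0)=0; Z[19]=0
i=20: outside box; Z[20]=0
i=21: outside box; Z[21]=2 scan→box=[21,23)
i=22: min(r-i=1, Z[1]=0)=0; Z[22]=0
i=23: outside box; Z[23]=0
i=24: outside box; Z[24]=0
i=25: outside box; Z[25]=0
i=26: outside box; Z[26]=1 scan→box=[26,27)
i=27: outside box; Z[27]=0
i=28: outside box; Z[28]=0
i=29: outside box; Z[29]=0
i=30: outside box; Z[30]=0
i=31: outside box; Z[31]=0
i=32: outside box; Z[32]=0
i=33: outside box; Z[33]=0
i=34: outside box; Z[34]=0
i=35: outside box; Z[35]=1 scan→box=[35,36)
i=36: outside box; Z[36]=0
i=37: outside box; Z[37]=0
i=38: outside box; Z[38]=1 scan→box=[38,39)
i=39: outside box; Z[39]=0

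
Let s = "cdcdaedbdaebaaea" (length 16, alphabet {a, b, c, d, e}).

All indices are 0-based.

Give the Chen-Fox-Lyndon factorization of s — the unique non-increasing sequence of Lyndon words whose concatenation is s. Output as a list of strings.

["cd", "cd", "aedbd", "aeb", "aae", "a"]

emit factor 1: 'cd' (i=0, period=2)
emit factor 2: 'cd' (i=2, period=2)
emit factor 3: 'aedbd' (i=4, period=5)
emit factor 4: 'aeb' (i=9, period=3)
emit factor 5: 'aae' (i=12, period=3)
emit factor 6: 'a' (i=15, period=1)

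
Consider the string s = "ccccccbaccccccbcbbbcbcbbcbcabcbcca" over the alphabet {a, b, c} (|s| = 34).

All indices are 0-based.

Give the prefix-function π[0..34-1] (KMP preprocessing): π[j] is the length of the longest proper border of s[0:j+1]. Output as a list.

π[0] = 0
j=1 s[j]='c': π[1]=1 (border 'c')
j=2 s[j]='c': π[2]=2 (border 'cc')
j=3 s[j]='c': π[3]=3 (border 'ccc')
j=4 s[j]='c': π[4]=4 (border 'cccc')
j=5 s[j]='c': π[5]=5 (border 'ccccc')
j=6 s[j]='b': k: 5→4→3→2→1→0; π[6]=0 (border '')
j=7 s[j]='a': π[7]=0 (border '')
j=8 s[j]='c': π[8]=1 (border 'c')
j=9 s[j]='c': π[9]=2 (border 'cc')
j=10 s[j]='c': π[10]=3 (border 'ccc')
j=11 s[j]='c': π[11]=4 (border 'cccc')
j=12 s[j]='c': π[12]=5 (border 'ccccc')
j=13 s[j]='c': π[13]=6 (border 'cccccc')
j=14 s[j]='b': π[14]=7 (border 'ccccccb')
j=15 s[j]='c': k: 7→0; π[15]=1 (border 'c')
j=16 s[j]='b': k: 1→0; π[16]=0 (border '')
j=17 s[j]='b': π[17]=0 (border '')
j=18 s[j]='b': π[18]=0 (border '')
j=19 s[j]='c': π[19]=1 (border 'c')
j=20 s[j]='b': k: 1→0; π[20]=0 (border '')
j=21 s[j]='c': π[21]=1 (border 'c')
j=22 s[j]='b': k: 1→0; π[22]=0 (border '')
j=23 s[j]='b': π[23]=0 (border '')
j=24 s[j]='c': π[24]=1 (border 'c')
j=25 s[j]='b': k: 1→0; π[25]=0 (border '')
j=26 s[j]='c': π[26]=1 (border 'c')
j=27 s[j]='a': k: 1→0; π[27]=0 (border '')
j=28 s[j]='b': π[28]=0 (border '')
j=29 s[j]='c': π[29]=1 (border 'c')
j=30 s[j]='b': k: 1→0; π[30]=0 (border '')
j=31 s[j]='c': π[31]=1 (border 'c')
j=32 s[j]='c': π[32]=2 (border 'cc')
j=33 s[j]='a': k: 2→1→0; π[33]=0 (border '')

[0, 1, 2, 3, 4, 5, 0, 0, 1, 2, 3, 4, 5, 6, 7, 1, 0, 0, 0, 1, 0, 1, 0, 0, 1, 0, 1, 0, 0, 1, 0, 1, 2, 0]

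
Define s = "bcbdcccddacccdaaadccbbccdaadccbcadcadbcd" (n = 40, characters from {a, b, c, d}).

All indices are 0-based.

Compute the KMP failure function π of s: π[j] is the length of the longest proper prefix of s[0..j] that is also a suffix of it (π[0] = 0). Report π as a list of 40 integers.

π[0] = 0
j=1 s[j]='c': π[1]=0 (border '')
j=2 s[j]='b': π[2]=1 (border 'b')
j=3 s[j]='d': k: 1→0; π[3]=0 (border '')
j=4 s[j]='c': π[4]=0 (border '')
j=5 s[j]='c': π[5]=0 (border '')
j=6 s[j]='c': π[6]=0 (border '')
j=7 s[j]='d': π[7]=0 (border '')
j=8 s[j]='d': π[8]=0 (border '')
j=9 s[j]='a': π[9]=0 (border '')
j=10 s[j]='c': π[10]=0 (border '')
j=11 s[j]='c': π[11]=0 (border '')
j=12 s[j]='c': π[12]=0 (border '')
j=13 s[j]='d': π[13]=0 (border '')
j=14 s[j]='a': π[14]=0 (border '')
j=15 s[j]='a': π[15]=0 (border '')
j=16 s[j]='a': π[16]=0 (border '')
j=17 s[j]='d': π[17]=0 (border '')
j=18 s[j]='c': π[18]=0 (border '')
j=19 s[j]='c': π[19]=0 (border '')
j=20 s[j]='b': π[20]=1 (border 'b')
j=21 s[j]='b': k: 1→0; π[21]=1 (border 'b')
j=22 s[j]='c': π[22]=2 (border 'bc')
j=23 s[j]='c': k: 2→0; π[23]=0 (border '')
j=24 s[j]='d': π[24]=0 (border '')
j=25 s[j]='a': π[25]=0 (border '')
j=26 s[j]='a': π[26]=0 (border '')
j=27 s[j]='d': π[27]=0 (border '')
j=28 s[j]='c': π[28]=0 (border '')
j=29 s[j]='c': π[29]=0 (border '')
j=30 s[j]='b': π[30]=1 (border 'b')
j=31 s[j]='c': π[31]=2 (border 'bc')
j=32 s[j]='a': k: 2→0; π[32]=0 (border '')
j=33 s[j]='d': π[33]=0 (border '')
j=34 s[j]='c': π[34]=0 (border '')
j=35 s[j]='a': π[35]=0 (border '')
j=36 s[j]='d': π[36]=0 (border '')
j=37 s[j]='b': π[37]=1 (border 'b')
j=38 s[j]='c': π[38]=2 (border 'bc')
j=39 s[j]='d': k: 2→0; π[39]=0 (border '')

[0, 0, 1, 0, 0, 0, 0, 0, 0, 0, 0, 0, 0, 0, 0, 0, 0, 0, 0, 0, 1, 1, 2, 0, 0, 0, 0, 0, 0, 0, 1, 2, 0, 0, 0, 0, 0, 1, 2, 0]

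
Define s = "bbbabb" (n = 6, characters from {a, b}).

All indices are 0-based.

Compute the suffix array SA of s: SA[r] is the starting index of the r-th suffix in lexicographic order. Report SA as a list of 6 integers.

[3, 5, 2, 4, 1, 0]

sorted suffixes:
  #0 SA[0]=3  'abb'
  #1 SA[1]=5  'b'
  #2 SA[2]=2  'babb'
  #3 SA[3]=4  'bb'
  #4 SA[4]=1  'bbabb'
  #5 SA[5]=0  'bbbabb'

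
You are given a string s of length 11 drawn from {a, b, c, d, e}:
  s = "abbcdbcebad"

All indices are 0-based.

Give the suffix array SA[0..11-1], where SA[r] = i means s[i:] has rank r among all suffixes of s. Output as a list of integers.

sorted suffixes:
  #0 SA[0]=0  'abbcdbcebad'
  #1 SA[1]=9  'ad'
  #2 SA[2]=8  'bad'
  #3 SA[3]=1  'bbcdbcebad'
  #4 SA[4]=2  'bcdbcebad'
  #5 SA[5]=5  'bcebad'
  #6 SA[6]=3  'cdbcebad'
  #7 SA[7]=6  'cebad'
  #8 SA[8]=10  'd'
  #9 SA[9]=4  'dbcebad'
  #10 SA[10]=7  'ebad'

[0, 9, 8, 1, 2, 5, 3, 6, 10, 4, 7]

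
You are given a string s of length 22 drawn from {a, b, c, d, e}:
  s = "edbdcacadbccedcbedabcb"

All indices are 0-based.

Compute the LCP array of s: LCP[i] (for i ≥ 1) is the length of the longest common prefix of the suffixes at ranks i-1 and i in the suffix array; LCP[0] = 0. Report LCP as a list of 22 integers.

rank→(start, suffix):
  0 → (18, 'abcb')
  1 → (5, 'acadbccedcbedabcb')
  2 → (7, 'adbccedcbedabcb')
  3 → (21, 'b')
  4 → (19, 'bcb')
  5 → (9, 'bccedcbedabcb')
  6 → (2, 'bdcacadbccedcbedabcb')
  7 → (15, 'bedabcb')
  8 → (4, 'cacadbccedcbedabcb')
  9 → (6, 'cadbccedcbedabcb')
  10 → (20, 'cb')
  11 → (14, 'cbedabcb')
  12 → (10, 'ccedcbedabcb')
  13 → (11, 'cedcbedabcb')
  14 → (17, 'dabcb')
  15 → (8, 'dbccedcbedabcb')
  16 → (1, 'dbdcacadbccedcbedabcb')
  17 → (3, 'dcacadbccedcbedabcb')
  18 → (13, 'dcbedabcb')
  19 → (16, 'edabcb')
  20 → (0, 'edbdcacadbccedcbedabcb')
  21 → (12, 'edcbedabcb')

SA = [18, 5, 7, 21, 19, 9, 2, 15, 4, 6, 20, 14, 10, 11, 17, 8, 1, 3, 13, 16, 0, 12]
rank  pair      lcp
   1  s[18:],s[5:]  1  'a'
   2  s[5:],s[7:]  1  'a'
   3  s[7:],s[21:]  0  ''
   4  s[21:],s[19:]  1  'b'
   5  s[19:],s[9:]  2  'bc'
   6  s[9:],s[2:]  1  'b'
   7  s[2:],s[15:]  1  'b'
   8  s[15:],s[4:]  0  ''
   9  s[4:],s[6:]  2  'ca'
  10  s[6:],s[20:]  1  'c'
  11  s[20:],s[14:]  2  'cb'
  12  s[14:],s[10:]  1  'c'
  13  s[10:],s[11:]  1  'c'
  14  s[11:],s[17:]  0  ''
  15  s[17:],s[8:]  1  'd'
  16  s[8:],s[1:]  2  'db'
  17  s[1:],s[3:]  1  'd'
  18  s[3:],s[13:]  2  'dc'
  19  s[13:],s[16:]  0  ''
  20  s[16:],s[0:]  2  'ed'
  21  s[0:],s[12:]  2  'ed'

[0, 1, 1, 0, 1, 2, 1, 1, 0, 2, 1, 2, 1, 1, 0, 1, 2, 1, 2, 0, 2, 2]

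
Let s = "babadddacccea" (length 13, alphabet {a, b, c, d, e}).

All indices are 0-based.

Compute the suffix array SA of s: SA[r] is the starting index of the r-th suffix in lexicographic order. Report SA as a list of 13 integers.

rank→(start, suffix):
  0 → (12, 'a')
  1 → (1, 'abadddacccea')
  2 → (7, 'acccea')
  3 → (3, 'adddacccea')
  4 → (0, 'babadddacccea')
  5 → (2, 'badddacccea')
  6 → (8, 'cccea')
  7 → (9, 'ccea')
  8 → (10, 'cea')
  9 → (6, 'dacccea')
  10 → (5, 'ddacccea')
  11 → (4, 'dddacccea')
  12 → (11, 'ea')

[12, 1, 7, 3, 0, 2, 8, 9, 10, 6, 5, 4, 11]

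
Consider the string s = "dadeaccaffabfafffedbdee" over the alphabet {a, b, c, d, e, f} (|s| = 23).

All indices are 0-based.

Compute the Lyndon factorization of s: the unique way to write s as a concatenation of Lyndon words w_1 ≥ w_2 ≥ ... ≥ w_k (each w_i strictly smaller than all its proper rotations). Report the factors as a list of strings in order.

emit factor 1: 'd' (i=0, period=1)
emit factor 2: 'ade' (i=1, period=3)
emit factor 3: 'accaff' (i=4, period=6)
emit factor 4: 'abfafffedbdee' (i=10, period=13)

["d", "ade", "accaff", "abfafffedbdee"]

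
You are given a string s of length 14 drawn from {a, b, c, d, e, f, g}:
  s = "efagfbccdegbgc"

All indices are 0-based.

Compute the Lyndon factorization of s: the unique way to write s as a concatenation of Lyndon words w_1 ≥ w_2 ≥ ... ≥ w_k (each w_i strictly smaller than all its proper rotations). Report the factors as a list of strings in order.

["ef", "agfbccdegbgc"]

emit factor 1: 'ef' (i=0, period=2)
emit factor 2: 'agfbccdegbgc' (i=2, period=12)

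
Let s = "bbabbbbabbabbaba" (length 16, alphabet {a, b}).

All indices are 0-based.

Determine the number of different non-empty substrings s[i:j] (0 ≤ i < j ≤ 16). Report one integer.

88

rank | idx | suffix
   0 |  15 | a
   1 |  13 | aba
   2 |  10 | abbaba
   3 |   7 | abbabbaba
   4 |   2 | abbbbabbabbaba
   5 |  14 | ba
   6 |  12 | baba
   7 |   9 | babbaba
   8 |   6 | babbabbaba
   9 |   1 | babbbbabbabbaba
  10 |  11 | bbaba
  11 |   8 | bbabbaba
  12 |   5 | bbabbabbaba
  13 |   0 | bbabbbbabbabbaba
  14 |   4 | bbbabbabbaba
  15 |   3 | bbbbabbabbaba

SA = [15, 13, 10, 7, 2, 14, 12, 9, 6, 1, 11, 8, 5, 0, 4, 3]
[i] adj suffixes → lcp
  [1] 15/13 → 1 ('a')
  [2] 13/10 → 2 ('ab')
  [3] 10/7 → 5 ('abbab')
  [4] 7/2 → 3 ('abb')
  [5] 2/14 → 0 ('')
  [6] 14/12 → 2 ('ba')
  [7] 12/9 → 3 ('bab')
  [8] 9/6 → 6 ('babbab')
  [9] 6/1 → 4 ('babb')
  [10] 1/11 → 1 ('b')
  [11] 11/8 → 4 ('bbab')
  [12] 8/5 → 7 ('bbabbab')
  [13] 5/0 → 5 ('bbabb')
  [14] 0/4 → 2 ('bb')
  [15] 4/3 → 3 ('bbb')

n(n+1)/2 = 16·17/2 = 136
Σ LCP = 0 + 1 + 2 + 5 + 3 + 0 + 2 + 3 + 6 + 4 + 1 + 4 + 7 + 5 + 2 + 3 = 48
distinct = 136 − 48 = 88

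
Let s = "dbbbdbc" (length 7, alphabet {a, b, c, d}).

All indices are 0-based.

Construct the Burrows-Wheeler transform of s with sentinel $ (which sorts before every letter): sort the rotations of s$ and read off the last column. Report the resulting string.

rank  rotation  last
    0  $dbbbdbc  c
    1  bbbdbc$d  d
    2  bbdbc$db  b
    3  bc$dbbbd  d
    4  bdbc$dbb  b
    5  c$dbbbdb  b
    6  dbbbdbc$  $
    7  dbc$dbbb  b

cdbdbb$b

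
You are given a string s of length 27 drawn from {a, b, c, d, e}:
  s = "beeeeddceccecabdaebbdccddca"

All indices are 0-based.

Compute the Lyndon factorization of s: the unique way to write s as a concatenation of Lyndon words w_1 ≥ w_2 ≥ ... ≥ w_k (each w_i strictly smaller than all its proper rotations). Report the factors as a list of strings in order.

emit factor 1: 'beeeeddceccec' (i=0, period=13)
emit factor 2: 'abdaebbdccddc' (i=13, period=13)
emit factor 3: 'a' (i=26, period=1)

["beeeeddceccec", "abdaebbdccddc", "a"]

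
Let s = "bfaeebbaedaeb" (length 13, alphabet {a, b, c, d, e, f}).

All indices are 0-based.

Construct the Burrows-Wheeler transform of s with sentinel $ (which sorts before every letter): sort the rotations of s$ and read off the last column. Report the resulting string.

rank  rotation        last
    0  $bfaeebbaedaeb  b
    1  aeb$bfaeebbaed  d
    2  aedaeb$bfaeebb  b
    3  aeebbaedaeb$bf  f
    4  b$bfaeebbaedae  e
    5  baedaeb$bfaeeb  b
    6  bbaedaeb$bfaee  e
    7  bfaeebbaedaeb$  $
    8  daeb$bfaeebbae  e
    9  eb$bfaeebbaeda  a
   10  ebbaedaeb$bfae  e
   11  edaeb$bfaeebba  a
   12  eebbaedaeb$bfa  a
   13  faeebbaedaeb$b  b

bdbfebe$eaeaab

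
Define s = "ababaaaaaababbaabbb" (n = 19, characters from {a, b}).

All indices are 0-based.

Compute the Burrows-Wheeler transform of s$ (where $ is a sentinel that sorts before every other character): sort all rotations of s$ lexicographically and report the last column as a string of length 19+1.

bbaaaabb$abababaabaa

rank  rotation              last
    0  $ababaaaaaababbaabbb  b
    1  aaaaaababbaabbb$abab  b
    2  aaaaababbaabbb$ababa  a
    3  aaaababbaabbb$ababaa  a
    4  aaababbaabbb$ababaaa  a
    5  aababbaabbb$ababaaaa  a
    6  aabbb$ababaaaaaababb  b
    7  abaaaaaababbaabbb$ab  b
    8  ababaaaaaababbaabbb$  $
    9  ababbaabbb$ababaaaaa  a
   10  abbaabbb$ababaaaaaab  b
   11  abbb$ababaaaaaababba  a
   12  b$ababaaaaaababbaabb  b
   13  baaaaaababbaabbb$aba  a
   14  baabbb$ababaaaaaabab  b
   15  babaaaaaababbaabbb$a  a
   16  babbaabbb$ababaaaaaa  a
   17  bb$ababaaaaaababbaab  b
   18  bbaabbb$ababaaaaaaba  a
   19  bbb$ababaaaaaababbaa  a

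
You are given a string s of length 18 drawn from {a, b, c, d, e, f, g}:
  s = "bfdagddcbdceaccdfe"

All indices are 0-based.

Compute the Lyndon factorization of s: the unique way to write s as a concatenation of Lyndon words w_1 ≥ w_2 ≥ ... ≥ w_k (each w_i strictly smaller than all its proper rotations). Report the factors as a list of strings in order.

["bfd", "agddcbdce", "accdfe"]

emit factor 1: 'bfd' (i=0, period=3)
emit factor 2: 'agddcbdce' (i=3, period=9)
emit factor 3: 'accdfe' (i=12, period=6)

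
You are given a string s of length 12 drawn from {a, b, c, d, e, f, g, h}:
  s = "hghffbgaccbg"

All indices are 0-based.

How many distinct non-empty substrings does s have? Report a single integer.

rank | idx | suffix
   0 |   7 | accbg
   1 |  10 | bg
   2 |   5 | bgaccbg
   3 |   9 | cbg
   4 |   8 | ccbg
   5 |   4 | fbgaccbg
   6 |   3 | ffbgaccbg
   7 |  11 | g
   8 |   6 | gaccbg
   9 |   1 | ghffbgaccbg
  10 |   2 | hffbgaccbg
  11 |   0 | hghffbgaccbg

SA = [7, 10, 5, 9, 8, 4, 3, 11, 6, 1, 2, 0]
rank  pair      lcp
   1  s[7:],s[10:]  0  ''
   2  s[10:],s[5:]  2  'bg'
   3  s[5:],s[9:]  0  ''
   4  s[9:],s[8:]  1  'c'
   5  s[8:],s[4:]  0  ''
   6  s[4:],s[3:]  1  'f'
   7  s[3:],s[11:]  0  ''
   8  s[11:],s[6:]  1  'g'
   9  s[6:],s[1:]  1  'g'
  10  s[1:],s[2:]  0  ''
  11  s[2:],s[0:]  1  'h'

n(n+1)/2 = 12·13/2 = 78
Σ LCP = 0 + 0 + 2 + 0 + 1 + 0 + 1 + 0 + 1 + 1 + 0 + 1 = 7
distinct = 78 − 7 = 71

71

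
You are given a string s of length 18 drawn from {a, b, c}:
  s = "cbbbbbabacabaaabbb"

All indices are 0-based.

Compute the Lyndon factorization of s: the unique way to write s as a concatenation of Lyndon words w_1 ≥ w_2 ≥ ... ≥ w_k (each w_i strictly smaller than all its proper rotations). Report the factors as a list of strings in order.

["c", "b", "b", "b", "b", "b", "abac", "ab", "aaabbb"]

emit factor 1: 'c' (i=0, period=1)
emit factor 2: 'b' (i=1, period=1)
emit factor 3: 'b' (i=2, period=1)
emit factor 4: 'b' (i=3, period=1)
emit factor 5: 'b' (i=4, period=1)
emit factor 6: 'b' (i=5, period=1)
emit factor 7: 'abac' (i=6, period=4)
emit factor 8: 'ab' (i=10, period=2)
emit factor 9: 'aaabbb' (i=12, period=6)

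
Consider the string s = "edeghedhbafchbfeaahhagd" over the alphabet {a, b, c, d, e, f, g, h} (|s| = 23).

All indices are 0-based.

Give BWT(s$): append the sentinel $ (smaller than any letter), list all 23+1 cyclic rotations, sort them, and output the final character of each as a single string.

rank  rotation                  last
    0  $edeghedhbafchbfeaahhagd  d
    1  aahhagd$edeghedhbafchbfe  e
    2  afchbfeaahhagd$edeghedhb  b
    3  agd$edeghedhbafchbfeaahh  h
    4  ahhagd$edeghedhbafchbfea  a
    5  bafchbfeaahhagd$edeghedh  h
    6  bfeaahhagd$edeghedhbafch  h
    7  chbfeaahhagd$edeghedhbaf  f
    8  d$edeghedhbafchbfeaahhag  g
    9  deghedhbafchbfeaahhagd$e  e
   10  dhbafchbfeaahhagd$edeghe  e
   11  eaahhagd$edeghedhbafchbf  f
   12  edeghedhbafchbfeaahhagd$  $
   13  edhbafchbfeaahhagd$edegh  h
   14  eghedhbafchbfeaahhagd$ed  d
   15  fchbfeaahhagd$edeghedhba  a
   16  feaahhagd$edeghedhbafchb  b
   17  gd$edeghedhbafchbfeaahha  a
   18  ghedhbafchbfeaahhagd$ede  e
   19  hagd$edeghedhbafchbfeaah  h
   20  hbafchbfeaahhagd$edeghed  d
   21  hbfeaahhagd$edeghedhbafc  c
   22  hedhbafchbfeaahhagd$edeg  g
   23  hhagd$edeghedhbafchbfeaa  a

debhahhfgeef$hdabaehdcga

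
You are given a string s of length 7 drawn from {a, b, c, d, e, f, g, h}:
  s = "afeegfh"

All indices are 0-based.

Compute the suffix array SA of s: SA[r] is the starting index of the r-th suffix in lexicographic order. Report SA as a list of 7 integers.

sorted suffixes:
  #0 SA[0]=0  'afeegfh'
  #1 SA[1]=2  'eegfh'
  #2 SA[2]=3  'egfh'
  #3 SA[3]=1  'feegfh'
  #4 SA[4]=5  'fh'
  #5 SA[5]=4  'gfh'
  #6 SA[6]=6  'h'

[0, 2, 3, 1, 5, 4, 6]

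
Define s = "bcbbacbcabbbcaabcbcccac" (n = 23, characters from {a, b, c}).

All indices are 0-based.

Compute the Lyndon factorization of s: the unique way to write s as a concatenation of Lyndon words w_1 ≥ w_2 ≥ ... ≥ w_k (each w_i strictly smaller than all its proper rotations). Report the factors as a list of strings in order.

emit factor 1: 'bc' (i=0, period=2)
emit factor 2: 'b' (i=2, period=1)
emit factor 3: 'b' (i=3, period=1)
emit factor 4: 'acbc' (i=4, period=4)
emit factor 5: 'abbbc' (i=8, period=5)
emit factor 6: 'aabcbcccac' (i=13, period=10)

["bc", "b", "b", "acbc", "abbbc", "aabcbcccac"]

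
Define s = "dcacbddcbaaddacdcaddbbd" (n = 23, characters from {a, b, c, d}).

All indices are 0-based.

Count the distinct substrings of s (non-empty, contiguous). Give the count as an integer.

246

rank | idx | suffix
   0 |   9 | aaddacdcaddbbd
   1 |   2 | acbddcbaaddacdcaddbbd
   2 |  13 | acdcaddbbd
   3 |  10 | addacdcaddbbd
   4 |  17 | addbbd
   5 |   8 | baaddacdcaddbbd
   6 |  20 | bbd
   7 |  21 | bd
   8 |   4 | bddcbaaddacdcaddbbd
   9 |   1 | cacbddcbaaddacdcaddbbd
  10 |  16 | caddbbd
  11 |   7 | cbaaddacdcaddbbd
  12 |   3 | cbddcbaaddacdcaddbbd
  13 |  14 | cdcaddbbd
  14 |  22 | d
  15 |  12 | dacdcaddbbd
  16 |  19 | dbbd
  17 |   0 | dcacbddcbaaddacdcaddbbd
  18 |  15 | dcaddbbd
  19 |   6 | dcbaaddacdcaddbbd
  20 |  11 | ddacdcaddbbd
  21 |  18 | ddbbd
  22 |   5 | ddcbaaddacdcaddbbd

SA = [9, 2, 13, 10, 17, 8, 20, 21, 4, 1, 16, 7, 3, 14, 22, 12, 19, 0, 15, 6, 11, 18, 5]
i: (SA[i-1],SA[i]) lcp shared
  1: (9,2) 1 'a'
  2: (2,13) 2 'ac'
  3: (13,10) 1 'a'
  4: (10,17) 3 'add'
  5: (17,8) 0 ''
  6: (8,20) 1 'b'
  7: (20,21) 1 'b'
  8: (21,4) 2 'bd'
  9: (4,1) 0 ''
  10: (1,16) 2 'ca'
  11: (16,7) 1 'c'
  12: (7,3) 2 'cb'
  13: (3,14) 1 'c'
  14: (14,22) 0 ''
  15: (22,12) 1 'd'
  16: (12,19) 1 'd'
  17: (19,0) 1 'd'
  18: (0,15) 3 'dca'
  19: (15,6) 2 'dc'
  20: (6,11) 1 'd'
  21: (11,18) 2 'dd'
  22: (18,5) 2 'dd'

n(n+1)/2 = 23·24/2 = 276
Σ LCP = 0 + 1 + 2 + 1 + 3 + 0 + 1 + 1 + 2 + 0 + 2 + 1 + 2 + 1 + 0 + 1 + 1 + 1 + 3 + 2 + 1 + 2 + 2 = 30
distinct = 276 − 30 = 246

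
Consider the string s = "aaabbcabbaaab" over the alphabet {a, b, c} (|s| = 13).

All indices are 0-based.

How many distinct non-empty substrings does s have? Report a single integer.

71

sorted suffixes:
  #0 SA[0]=9  'aaab'
  #1 SA[1]=0  'aaabbcabbaaab'
  #2 SA[2]=10  'aab'
  #3 SA[3]=1  'aabbcabbaaab'
  #4 SA[4]=11  'ab'
  #5 SA[5]=6  'abbaaab'
  #6 SA[6]=2  'abbcabbaaab'
  #7 SA[7]=12  'b'
  #8 SA[8]=8  'baaab'
  #9 SA[9]=7  'bbaaab'
  #10 SA[10]=3  'bbcabbaaab'
  #11 SA[11]=4  'bcabbaaab'
  #12 SA[12]=5  'cabbaaab'

SA = [9, 0, 10, 1, 11, 6, 2, 12, 8, 7, 3, 4, 5]
i: (SA[i-1],SA[i]) lcp shared
  1: (9,0) 4 'aaab'
  2: (0,10) 2 'aa'
  3: (10,1) 3 'aab'
  4: (1,11) 1 'a'
  5: (11,6) 2 'ab'
  6: (6,2) 3 'abb'
  7: (2,12) 0 ''
  8: (12,8) 1 'b'
  9: (8,7) 1 'b'
  10: (7,3) 2 'bb'
  11: (3,4) 1 'b'
  12: (4,5) 0 ''

n(n+1)/2 = 13·14/2 = 91
Σ LCP = 0 + 4 + 2 + 3 + 1 + 2 + 3 + 0 + 1 + 1 + 2 + 1 + 0 = 20
distinct = 91 − 20 = 71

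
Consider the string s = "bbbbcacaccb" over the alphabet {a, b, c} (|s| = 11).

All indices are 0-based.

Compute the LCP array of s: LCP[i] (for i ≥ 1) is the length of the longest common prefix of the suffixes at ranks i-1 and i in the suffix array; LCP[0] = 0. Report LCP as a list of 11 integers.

[0, 2, 0, 1, 3, 2, 1, 0, 3, 1, 1]

sorted suffixes:
  #0 SA[0]=5  'acaccb'
  #1 SA[1]=7  'accb'
  #2 SA[2]=10  'b'
  #3 SA[3]=0  'bbbbcacaccb'
  #4 SA[4]=1  'bbbcacaccb'
  #5 SA[5]=2  'bbcacaccb'
  #6 SA[6]=3  'bcacaccb'
  #7 SA[7]=4  'cacaccb'
  #8 SA[8]=6  'caccb'
  #9 SA[9]=9  'cb'
  #10 SA[10]=8  'ccb'

SA = [5, 7, 10, 0, 1, 2, 3, 4, 6, 9, 8]
rank  pair      lcp
   1  s[5:],s[7:]  2  'ac'
   2  s[7:],s[10:]  0  ''
   3  s[10:],s[0:]  1  'b'
   4  s[0:],s[1:]  3  'bbb'
   5  s[1:],s[2:]  2  'bb'
   6  s[2:],s[3:]  1  'b'
   7  s[3:],s[4:]  0  ''
   8  s[4:],s[6:]  3  'cac'
   9  s[6:],s[9:]  1  'c'
  10  s[9:],s[8:]  1  'c'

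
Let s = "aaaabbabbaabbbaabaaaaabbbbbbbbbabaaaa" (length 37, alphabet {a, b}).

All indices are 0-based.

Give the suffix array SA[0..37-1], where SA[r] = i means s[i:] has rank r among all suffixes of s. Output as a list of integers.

[36, 35, 34, 33, 17, 0, 18, 1, 19, 14, 2, 9, 20, 31, 15, 6, 3, 10, 21, 32, 16, 13, 8, 30, 5, 12, 7, 29, 4, 11, 28, 27, 26, 25, 24, 23, 22]

rank→(start, suffix):
  0 → (36, 'a')
  1 → (35, 'aa')
  2 → (34, 'aaa')
  3 → (33, 'aaaa')
  4 → (17, 'aaaaabbbbbbbbbabaaaa')
  5 → (0, 'aaaabbabbaabbbaabaaaaabbbbbbbbbabaaaa')
  6 → (18, 'aaaabbbbbbbbbabaaaa')
  7 → (1, 'aaabbabbaabbbaabaaaaabbbbbbbbbabaaaa')
  8 → (19, 'aaabbbbbbbbbabaaaa')
  9 → (14, 'aabaaaaabbbbbbbbbabaaaa')
  10 → (2, 'aabbabbaabbbaabaaaaabbbbbbbbbabaaaa')
  11 → (9, 'aabbbaabaaaaabbbbbbbbbabaaaa')
  12 → (20, 'aabbbbbbbbbabaaaa')
  13 → (31, 'abaaaa')
  14 → (15, 'abaaaaabbbbbbbbbabaaaa')
  15 → (6, 'abbaabbbaabaaaaabbbbbbbbbabaaaa')
  16 → (3, 'abbabbaabbbaabaaaaabbbbbbbbbabaaaa')
  17 → (10, 'abbbaabaaaaabbbbbbbbbabaaaa')
  18 → (21, 'abbbbbbbbbabaaaa')
  19 → (32, 'baaaa')
  20 → (16, 'baaaaabbbbbbbbbabaaaa')
  21 → (13, 'baabaaaaabbbbbbbbbabaaaa')
  22 → (8, 'baabbbaabaaaaabbbbbbbbbabaaaa')
  23 → (30, 'babaaaa')
  24 → (5, 'babbaabbbaabaaaaabbbbbbbbbabaaaa')
  25 → (12, 'bbaabaaaaabbbbbbbbbabaaaa')
  26 → (7, 'bbaabbbaabaaaaabbbbbbbbbabaaaa')
  27 → (29, 'bbabaaaa')
  28 → (4, 'bbabbaabbbaabaaaaabbbbbbbbbabaaaa')
  29 → (11, 'bbbaabaaaaabbbbbbbbbabaaaa')
  30 → (28, 'bbbabaaaa')
  31 → (27, 'bbbbabaaaa')
  32 → (26, 'bbbbbabaaaa')
  33 → (25, 'bbbbbbabaaaa')
  34 → (24, 'bbbbbbbabaaaa')
  35 → (23, 'bbbbbbbbabaaaa')
  36 → (22, 'bbbbbbbbbabaaaa')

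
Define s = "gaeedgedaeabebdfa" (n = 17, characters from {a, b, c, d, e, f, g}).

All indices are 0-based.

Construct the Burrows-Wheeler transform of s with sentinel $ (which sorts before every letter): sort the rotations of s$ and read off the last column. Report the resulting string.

afedgeaebeabgead$d

rank  rotation            last
    0  $gaeedgedaeabebdfa  a
    1  a$gaeedgedaeabebdf  f
    2  abebdfa$gaeedgedae  e
    3  aeabebdfa$gaeedged  d
    4  aeedgedaeabebdfa$g  g
    5  bdfa$gaeedgedaeabe  e
    6  bebdfa$gaeedgedaea  a
    7  daeabebdfa$gaeedge  e
    8  dfa$gaeedgedaeabeb  b
    9  dgedaeabebdfa$gaee  e
   10  eabebdfa$gaeedgeda  a
   11  ebdfa$gaeedgedaeab  b
   12  edaeabebdfa$gaeedg  g
   13  edgedaeabebdfa$gae  e
   14  eedgedaeabebdfa$ga  a
   15  fa$gaeedgedaeabebd  d
   16  gaeedgedaeabebdfa$  $
   17  gedaeabebdfa$gaeed  d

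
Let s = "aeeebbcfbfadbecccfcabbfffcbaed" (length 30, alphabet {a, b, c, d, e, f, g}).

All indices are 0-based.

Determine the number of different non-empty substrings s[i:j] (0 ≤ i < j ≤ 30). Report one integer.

rank→(start, suffix):
  0 → (19, 'abbfffcbaed')
  1 → (10, 'adbecccfcabbfffcbaed')
  2 → (27, 'aed')
  3 → (0, 'aeeebbcfbfadbecccfcabbfffcbaed')
  4 → (26, 'baed')
  5 → (4, 'bbcfbfadbecccfcabbfffcbaed')
  6 → (20, 'bbfffcbaed')
  7 → (5, 'bcfbfadbecccfcabbfffcbaed')
  8 → (12, 'becccfcabbfffcbaed')
  9 → (8, 'bfadbecccfcabbfffcbaed')
  10 → (21, 'bfffcbaed')
  11 → (18, 'cabbfffcbaed')
  12 → (25, 'cbaed')
  13 → (14, 'cccfcabbfffcbaed')
  14 → (15, 'ccfcabbfffcbaed')
  15 → (6, 'cfbfadbecccfcabbfffcbaed')
  16 → (16, 'cfcabbfffcbaed')
  17 → (29, 'd')
  18 → (11, 'dbecccfcabbfffcbaed')
  19 → (3, 'ebbcfbfadbecccfcabbfffcbaed')
  20 → (13, 'ecccfcabbfffcbaed')
  21 → (28, 'ed')
  22 → (2, 'eebbcfbfadbecccfcabbfffcbaed')
  23 → (1, 'eeebbcfbfadbecccfcabbfffcbaed')
  24 → (9, 'fadbecccfcabbfffcbaed')
  25 → (7, 'fbfadbecccfcabbfffcbaed')
  26 → (17, 'fcabbfffcbaed')
  27 → (24, 'fcbaed')
  28 → (23, 'ffcbaed')
  29 → (22, 'fffcbaed')

SA = [19, 10, 27, 0, 26, 4, 20, 5, 12, 8, 21, 18, 25, 14, 15, 6, 16, 29, 11, 3, 13, 28, 2, 1, 9, 7, 17, 24, 23, 22]
rank  pair      lcp
   1  s[19:],s[10:]  1  'a'
   2  s[10:],s[27:]  1  'a'
   3  s[27:],s[0:]  2  'ae'
   4  s[0:],s[26:]  0  ''
   5  s[26:],s[4:]  1  'b'
   6  s[4:],s[20:]  2  'bb'
   7  s[20:],s[5:]  1  'b'
   8  s[5:],s[12:]  1  'b'
   9  s[12:],s[8:]  1  'b'
  10  s[8:],s[21:]  2  'bf'
  11  s[21:],s[18:]  0  ''
  12  s[18:],s[25:]  1  'c'
  13  s[25:],s[14:]  1  'c'
  14  s[14:],s[15:]  2  'cc'
  15  s[15:],s[6:]  1  'c'
  16  s[6:],s[16:]  2  'cf'
  17  s[16:],s[29:]  0  ''
  18  s[29:],s[11:]  1  'd'
  19  s[11:],s[3:]  0  ''
  20  s[3:],s[13:]  1  'e'
  21  s[13:],s[28:]  1  'e'
  22  s[28:],s[2:]  1  'e'
  23  s[2:],s[1:]  2  'ee'
  24  s[1:],s[9:]  0  ''
  25  s[9:],s[7:]  1  'f'
  26  s[7:],s[17:]  1  'f'
  27  s[17:],s[24:]  2  'fc'
  28  s[24:],s[23:]  1  'f'
  29  s[23:],s[22:]  2  'ff'

n(n+1)/2 = 30·31/2 = 465
Σ LCP = 0 + 1 + 1 + 2 + 0 + 1 + 2 + 1 + 1 + 1 + 2 + 0 + 1 + 1 + 2 + 1 + 2 + 0 + 1 + 0 + 1 + 1 + 1 + 2 + 0 + 1 + 1 + 2 + 1 + 2 = 32
distinct = 465 − 32 = 433

433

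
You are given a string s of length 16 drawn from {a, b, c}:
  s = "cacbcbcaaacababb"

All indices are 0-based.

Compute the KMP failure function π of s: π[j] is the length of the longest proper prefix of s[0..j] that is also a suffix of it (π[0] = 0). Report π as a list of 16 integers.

π[0] = 0
j=1 s[j]='a': π[1]=0 (border '')
j=2 s[j]='c': π[2]=1 (border 'c')
j=3 s[j]='b': k: 1→0; π[3]=0 (border '')
j=4 s[j]='c': π[4]=1 (border 'c')
j=5 s[j]='b': k: 1→0; π[5]=0 (border '')
j=6 s[j]='c': π[6]=1 (border 'c')
j=7 s[j]='a': π[7]=2 (border 'ca')
j=8 s[j]='a': k: 2→0; π[8]=0 (border '')
j=9 s[j]='a': π[9]=0 (border '')
j=10 s[j]='c': π[10]=1 (border 'c')
j=11 s[j]='a': π[11]=2 (border 'ca')
j=12 s[j]='b': k: 2→0; π[12]=0 (border '')
j=13 s[j]='a': π[13]=0 (border '')
j=14 s[j]='b': π[14]=0 (border '')
j=15 s[j]='b': π[15]=0 (border '')

[0, 0, 1, 0, 1, 0, 1, 2, 0, 0, 1, 2, 0, 0, 0, 0]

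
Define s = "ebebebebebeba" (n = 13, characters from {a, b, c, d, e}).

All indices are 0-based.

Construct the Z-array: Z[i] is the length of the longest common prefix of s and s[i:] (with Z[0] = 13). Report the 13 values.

[13, 0, 10, 0, 8, 0, 6, 0, 4, 0, 2, 0, 0]

Z[0]=13
i=1: outside box; Z[1]=0
i=2: outside box; Z[2]=10 extend→box=[2,12)
i=3: min(r-i=9, Z[1]=0)=0; Z[3]=0
i=4: min(r-i=8, Z[2]=10)=8; Z[4]=8
i=5: min(r-i=7, Z[3]=0)=0; Z[5]=0
i=6: min(r-i=6, Z[4]=8)=6; Z[6]=6
i=7: min(r-i=5, Z[5]=0)=0; Z[7]=0
i=8: min(r-i=4, Z[6]=6)=4; Z[8]=4
i=9: min(r-i=3, Z[7]=0)=0; Z[9]=0
i=10: min(r-i=2, Z[8]=4)=2; Z[10]=2
i=11: min(r-i=1, Z[9]=0)=0; Z[11]=0
i=12: outside box; Z[12]=0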